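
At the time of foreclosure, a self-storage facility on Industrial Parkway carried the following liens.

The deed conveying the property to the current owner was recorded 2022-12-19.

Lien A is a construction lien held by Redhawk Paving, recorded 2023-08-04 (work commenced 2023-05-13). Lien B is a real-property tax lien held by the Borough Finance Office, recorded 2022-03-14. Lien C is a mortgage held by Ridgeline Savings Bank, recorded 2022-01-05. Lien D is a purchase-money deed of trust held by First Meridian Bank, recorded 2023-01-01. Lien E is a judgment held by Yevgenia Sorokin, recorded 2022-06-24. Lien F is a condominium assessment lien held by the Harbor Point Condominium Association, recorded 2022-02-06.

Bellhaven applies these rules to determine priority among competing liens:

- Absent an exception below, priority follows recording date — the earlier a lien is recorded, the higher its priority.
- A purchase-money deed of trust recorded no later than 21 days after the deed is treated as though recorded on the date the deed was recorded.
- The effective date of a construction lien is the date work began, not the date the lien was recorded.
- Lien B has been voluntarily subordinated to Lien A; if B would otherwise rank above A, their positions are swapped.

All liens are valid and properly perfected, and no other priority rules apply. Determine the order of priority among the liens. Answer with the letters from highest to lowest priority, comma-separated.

Effective dates after the stated exceptions: A's effective date is 2023-05-13, when work began; D's effective date is the deed date, 2022-12-19.
Ordering by effective date: C (2022-01-05), F (2022-02-06), B (2022-03-14), E (2022-06-24), D (2022-12-19), A (2023-05-13).
The subordination applies — B was senior to A — so B and A swap.

C, F, A, E, D, B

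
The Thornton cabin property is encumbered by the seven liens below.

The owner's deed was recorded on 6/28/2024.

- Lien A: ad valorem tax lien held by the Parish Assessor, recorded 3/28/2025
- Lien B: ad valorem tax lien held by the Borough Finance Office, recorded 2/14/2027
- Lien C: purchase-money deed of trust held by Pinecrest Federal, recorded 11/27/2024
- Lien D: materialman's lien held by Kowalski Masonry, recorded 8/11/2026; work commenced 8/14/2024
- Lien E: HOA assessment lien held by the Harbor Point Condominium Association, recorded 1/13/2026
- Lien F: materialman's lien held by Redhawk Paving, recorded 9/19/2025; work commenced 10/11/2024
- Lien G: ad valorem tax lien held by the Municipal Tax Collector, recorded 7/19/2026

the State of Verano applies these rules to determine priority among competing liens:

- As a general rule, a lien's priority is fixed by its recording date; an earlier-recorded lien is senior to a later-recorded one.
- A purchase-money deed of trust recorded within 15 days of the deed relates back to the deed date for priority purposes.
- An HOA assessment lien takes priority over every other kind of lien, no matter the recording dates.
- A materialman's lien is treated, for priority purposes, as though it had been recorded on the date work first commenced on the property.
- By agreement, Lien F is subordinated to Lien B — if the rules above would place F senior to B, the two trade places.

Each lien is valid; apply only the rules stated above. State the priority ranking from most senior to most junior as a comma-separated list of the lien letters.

E, D, B, C, A, G, F

First, effective dates: C missed the 15-day window (152 days after the deed), so its recording date stands; D relates back to 8/14/2024 (work commenced); F's effective date is 10/11/2024, when work began.
E, as an HOA assessment lien, has superpriority and ranks first.
The other liens, earliest effective date first: D (8/14/2024), F (10/11/2024), C (11/27/2024), A (3/28/2025), G (7/19/2026), B (2/14/2027).
F is senior to B before the subordination, so the two trade places.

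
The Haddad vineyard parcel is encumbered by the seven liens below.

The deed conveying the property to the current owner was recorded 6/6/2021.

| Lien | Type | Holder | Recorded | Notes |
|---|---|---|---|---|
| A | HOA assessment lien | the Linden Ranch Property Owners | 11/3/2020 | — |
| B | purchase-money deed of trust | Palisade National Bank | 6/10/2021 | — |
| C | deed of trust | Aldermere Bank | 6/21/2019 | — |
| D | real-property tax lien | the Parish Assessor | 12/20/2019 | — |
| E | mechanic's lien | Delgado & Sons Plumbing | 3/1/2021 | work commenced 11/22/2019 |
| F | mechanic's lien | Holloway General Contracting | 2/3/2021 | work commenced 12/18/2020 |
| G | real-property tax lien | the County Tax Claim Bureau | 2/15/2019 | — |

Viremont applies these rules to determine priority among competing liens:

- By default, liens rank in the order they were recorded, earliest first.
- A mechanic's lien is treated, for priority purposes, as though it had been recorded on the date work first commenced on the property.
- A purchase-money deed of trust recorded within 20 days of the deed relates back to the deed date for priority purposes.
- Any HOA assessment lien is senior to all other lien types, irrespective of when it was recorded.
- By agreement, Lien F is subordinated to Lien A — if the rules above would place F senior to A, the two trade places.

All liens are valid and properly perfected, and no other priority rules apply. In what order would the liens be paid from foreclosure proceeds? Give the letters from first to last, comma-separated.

Effective dates after the stated exceptions: B relates back to the deed date 6/6/2021; E is treated as recorded 11/22/2019, the work-commencement date; F relates back to 12/18/2020 (work commenced).
A is an HOA assessment lien and takes priority over every other lien.
Among the remaining liens, by effective date: G (2/15/2019), C (6/21/2019), E (11/22/2019), D (12/20/2019), F (12/18/2020), B (6/6/2021).
F is already junior to A, so the subordination agreement changes nothing.

A, G, C, E, D, F, B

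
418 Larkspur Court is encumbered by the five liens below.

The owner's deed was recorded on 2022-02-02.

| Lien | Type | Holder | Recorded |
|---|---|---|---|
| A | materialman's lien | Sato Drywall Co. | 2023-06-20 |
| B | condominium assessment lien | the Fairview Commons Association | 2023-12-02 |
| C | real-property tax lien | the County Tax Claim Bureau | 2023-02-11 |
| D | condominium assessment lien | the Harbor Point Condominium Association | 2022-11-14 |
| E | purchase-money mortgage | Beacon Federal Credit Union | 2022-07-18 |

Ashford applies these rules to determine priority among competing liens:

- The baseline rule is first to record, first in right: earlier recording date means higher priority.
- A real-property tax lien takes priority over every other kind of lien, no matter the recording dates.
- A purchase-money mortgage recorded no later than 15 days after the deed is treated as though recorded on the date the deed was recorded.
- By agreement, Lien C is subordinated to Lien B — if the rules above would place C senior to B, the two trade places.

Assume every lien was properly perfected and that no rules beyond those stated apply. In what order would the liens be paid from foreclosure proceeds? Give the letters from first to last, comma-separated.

Effective dates after the stated exceptions: E missed the 15-day window (166 days after the deed), so its recording date stands.
C, as a real-property tax lien, has superpriority and ranks first.
Remaining liens by effective date: E (2022-07-18), D (2022-11-14), A (2023-06-20), B (2023-12-02).
C would otherwise be senior to B, so under the subordination agreement C and B exchange positions.

B, E, D, A, C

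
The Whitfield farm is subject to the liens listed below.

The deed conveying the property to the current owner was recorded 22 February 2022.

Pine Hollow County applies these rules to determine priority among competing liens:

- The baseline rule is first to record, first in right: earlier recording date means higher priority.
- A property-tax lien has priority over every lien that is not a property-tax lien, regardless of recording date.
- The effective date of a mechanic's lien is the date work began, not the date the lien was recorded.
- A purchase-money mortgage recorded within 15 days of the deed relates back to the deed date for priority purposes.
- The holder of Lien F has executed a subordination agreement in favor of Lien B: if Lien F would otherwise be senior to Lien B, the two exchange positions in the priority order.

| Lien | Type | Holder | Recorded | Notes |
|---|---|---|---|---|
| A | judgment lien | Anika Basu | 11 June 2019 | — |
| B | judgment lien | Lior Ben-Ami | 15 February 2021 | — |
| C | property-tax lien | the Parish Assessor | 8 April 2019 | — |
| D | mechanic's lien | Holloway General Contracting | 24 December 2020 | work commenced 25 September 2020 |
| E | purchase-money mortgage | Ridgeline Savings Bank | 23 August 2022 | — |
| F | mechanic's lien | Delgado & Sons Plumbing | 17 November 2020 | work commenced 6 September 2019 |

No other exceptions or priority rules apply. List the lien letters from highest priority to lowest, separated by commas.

C, A, B, D, F, E

Effective dates after the stated exceptions: D relates back to 25 September 2020 (work commenced); E was recorded 182 days after the deed, outside the 15-day window, so it keeps its recording date; F's effective date is 6 September 2019, when work began.
C is a property-tax lien and takes priority over every other lien.
Ordering the rest by effective date: A (11 June 2019), F (6 September 2019), D (25 September 2020), B (15 February 2021), E (23 August 2022).
The subordination applies — F was senior to B — so F and B swap.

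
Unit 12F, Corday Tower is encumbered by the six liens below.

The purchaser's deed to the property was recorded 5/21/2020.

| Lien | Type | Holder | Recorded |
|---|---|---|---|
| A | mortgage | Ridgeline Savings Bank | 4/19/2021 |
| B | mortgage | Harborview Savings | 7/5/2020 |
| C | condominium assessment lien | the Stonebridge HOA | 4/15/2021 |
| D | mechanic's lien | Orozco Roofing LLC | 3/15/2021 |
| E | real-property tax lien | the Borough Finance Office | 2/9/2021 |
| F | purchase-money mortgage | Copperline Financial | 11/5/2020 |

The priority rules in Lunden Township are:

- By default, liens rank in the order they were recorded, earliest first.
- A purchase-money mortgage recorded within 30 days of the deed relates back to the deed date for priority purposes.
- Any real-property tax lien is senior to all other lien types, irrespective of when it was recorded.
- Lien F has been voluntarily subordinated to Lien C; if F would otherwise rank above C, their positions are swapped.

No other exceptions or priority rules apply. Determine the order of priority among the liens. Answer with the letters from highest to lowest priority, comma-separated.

E, B, C, D, F, A

First, effective dates: F missed the 30-day window (168 days after the deed), so its recording date stands.
As a real-property tax lien, E is senior to every other lien.
The other liens, earliest effective date first: B (7/5/2020), F (11/5/2020), D (3/15/2021), C (4/15/2021), A (4/19/2021).
F would otherwise be senior to C, so under the subordination agreement F and C exchange positions.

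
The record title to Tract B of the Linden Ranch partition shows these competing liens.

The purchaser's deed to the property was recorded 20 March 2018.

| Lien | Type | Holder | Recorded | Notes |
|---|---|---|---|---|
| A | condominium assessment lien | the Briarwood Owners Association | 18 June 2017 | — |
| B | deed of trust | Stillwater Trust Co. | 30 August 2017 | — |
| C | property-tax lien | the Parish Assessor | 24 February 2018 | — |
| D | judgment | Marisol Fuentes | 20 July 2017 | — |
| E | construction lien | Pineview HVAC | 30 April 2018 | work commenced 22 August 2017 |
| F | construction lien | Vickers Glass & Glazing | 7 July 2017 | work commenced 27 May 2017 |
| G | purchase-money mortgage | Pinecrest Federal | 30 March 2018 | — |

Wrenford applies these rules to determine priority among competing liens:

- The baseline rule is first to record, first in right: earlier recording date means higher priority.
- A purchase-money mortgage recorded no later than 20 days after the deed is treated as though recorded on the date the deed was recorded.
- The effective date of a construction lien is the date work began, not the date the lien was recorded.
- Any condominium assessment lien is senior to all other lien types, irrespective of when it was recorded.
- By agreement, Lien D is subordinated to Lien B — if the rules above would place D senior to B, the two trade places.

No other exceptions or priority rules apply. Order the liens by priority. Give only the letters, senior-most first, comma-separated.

A, F, B, E, D, C, G

Effective dates: E's effective date is 22 August 2017, when work began; F relates back to 27 May 2017 (work commenced); G was recorded within the 20-day window, so its effective date is the deed date 20 March 2018.
A is a condominium assessment lien, so it outranks all other liens regardless of date.
Among the remaining liens, by effective date: F (27 May 2017), D (20 July 2017), E (22 August 2017), B (30 August 2017), C (24 February 2018), G (20 March 2018).
Because D would otherwise rank above B, the subordination swaps them.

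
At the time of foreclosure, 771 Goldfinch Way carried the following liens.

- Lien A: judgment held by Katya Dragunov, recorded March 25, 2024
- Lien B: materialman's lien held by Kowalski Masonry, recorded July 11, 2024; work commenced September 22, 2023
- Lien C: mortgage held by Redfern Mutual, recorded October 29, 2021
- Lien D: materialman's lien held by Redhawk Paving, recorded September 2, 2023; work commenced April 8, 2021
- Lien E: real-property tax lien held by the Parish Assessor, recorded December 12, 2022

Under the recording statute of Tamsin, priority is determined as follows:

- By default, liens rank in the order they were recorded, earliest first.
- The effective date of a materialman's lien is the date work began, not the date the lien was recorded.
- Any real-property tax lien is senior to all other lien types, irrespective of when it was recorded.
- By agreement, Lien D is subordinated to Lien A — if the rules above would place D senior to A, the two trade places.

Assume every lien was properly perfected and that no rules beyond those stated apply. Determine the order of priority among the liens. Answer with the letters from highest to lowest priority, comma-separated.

E, A, C, B, D

Adjusting effective dates: B is treated as recorded September 22, 2023, the work-commencement date; D relates back to April 8, 2021 (work commenced).
E is a real-property tax lien and takes priority over every other lien.
Remaining liens by effective date: D (April 8, 2021), C (October 29, 2021), B (September 22, 2023), A (March 25, 2024).
D is senior to A before the subordination, so the two trade places.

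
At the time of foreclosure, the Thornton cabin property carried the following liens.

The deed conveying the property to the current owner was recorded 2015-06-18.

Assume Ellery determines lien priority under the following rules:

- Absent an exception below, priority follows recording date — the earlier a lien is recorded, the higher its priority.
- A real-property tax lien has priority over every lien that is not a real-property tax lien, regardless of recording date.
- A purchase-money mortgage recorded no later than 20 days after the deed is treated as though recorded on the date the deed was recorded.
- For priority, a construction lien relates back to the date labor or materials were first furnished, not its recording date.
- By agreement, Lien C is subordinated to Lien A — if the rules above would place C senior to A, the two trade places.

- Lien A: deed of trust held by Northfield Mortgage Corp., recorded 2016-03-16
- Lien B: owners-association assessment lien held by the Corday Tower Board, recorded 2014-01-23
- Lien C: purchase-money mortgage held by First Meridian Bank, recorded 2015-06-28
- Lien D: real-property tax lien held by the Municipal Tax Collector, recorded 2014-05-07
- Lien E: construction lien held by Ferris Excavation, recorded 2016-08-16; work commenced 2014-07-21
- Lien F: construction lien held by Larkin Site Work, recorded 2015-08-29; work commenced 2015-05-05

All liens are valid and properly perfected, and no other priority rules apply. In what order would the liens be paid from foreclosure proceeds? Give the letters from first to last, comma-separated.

D, B, E, F, A, C

Effective dates: C's effective date is the deed date, 2015-06-18; E's effective date is 2014-07-21, when work began; F relates back to 2015-05-05 (work commenced).
D is a real-property tax lien, so it outranks all other liens regardless of date.
Ordering the rest by effective date: B (2014-01-23), E (2014-07-21), F (2015-05-05), C (2015-06-18), A (2016-03-16).
C is senior to A before the subordination, so the two trade places.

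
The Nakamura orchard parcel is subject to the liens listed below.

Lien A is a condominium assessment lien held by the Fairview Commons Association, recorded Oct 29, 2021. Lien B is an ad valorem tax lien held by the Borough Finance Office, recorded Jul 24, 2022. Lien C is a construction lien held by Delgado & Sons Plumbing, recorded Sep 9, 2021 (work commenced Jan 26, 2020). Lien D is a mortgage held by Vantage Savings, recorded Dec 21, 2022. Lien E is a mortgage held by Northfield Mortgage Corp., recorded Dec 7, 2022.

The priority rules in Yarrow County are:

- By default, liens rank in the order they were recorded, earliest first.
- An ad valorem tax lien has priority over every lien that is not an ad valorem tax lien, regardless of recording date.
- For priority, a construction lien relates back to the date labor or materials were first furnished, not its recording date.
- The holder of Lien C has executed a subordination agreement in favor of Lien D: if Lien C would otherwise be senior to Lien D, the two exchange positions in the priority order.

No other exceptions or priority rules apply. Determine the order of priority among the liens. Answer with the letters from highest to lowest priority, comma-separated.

Adjusting effective dates: C relates back to Jan 26, 2020 (work commenced).
B, as an ad valorem tax lien, has superpriority and ranks first.
Among the remaining liens, by effective date: C (Jan 26, 2020), A (Oct 29, 2021), E (Dec 7, 2022), D (Dec 21, 2022).
The subordination applies — C was senior to D — so C and D swap.

B, D, A, E, C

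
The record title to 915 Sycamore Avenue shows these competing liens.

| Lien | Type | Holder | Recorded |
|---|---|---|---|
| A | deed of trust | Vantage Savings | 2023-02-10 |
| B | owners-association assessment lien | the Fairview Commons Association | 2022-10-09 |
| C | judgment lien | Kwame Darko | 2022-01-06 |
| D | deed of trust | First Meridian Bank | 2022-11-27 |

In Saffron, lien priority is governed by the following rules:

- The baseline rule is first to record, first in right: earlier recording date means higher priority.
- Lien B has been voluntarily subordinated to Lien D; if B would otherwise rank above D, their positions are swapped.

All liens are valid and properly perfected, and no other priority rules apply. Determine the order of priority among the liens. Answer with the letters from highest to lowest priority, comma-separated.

C, D, B, A

Sorted by effective date: C (2022-01-06), B (2022-10-09), D (2022-11-27), A (2023-02-10).
Because B would otherwise rank above D, the subordination swaps them.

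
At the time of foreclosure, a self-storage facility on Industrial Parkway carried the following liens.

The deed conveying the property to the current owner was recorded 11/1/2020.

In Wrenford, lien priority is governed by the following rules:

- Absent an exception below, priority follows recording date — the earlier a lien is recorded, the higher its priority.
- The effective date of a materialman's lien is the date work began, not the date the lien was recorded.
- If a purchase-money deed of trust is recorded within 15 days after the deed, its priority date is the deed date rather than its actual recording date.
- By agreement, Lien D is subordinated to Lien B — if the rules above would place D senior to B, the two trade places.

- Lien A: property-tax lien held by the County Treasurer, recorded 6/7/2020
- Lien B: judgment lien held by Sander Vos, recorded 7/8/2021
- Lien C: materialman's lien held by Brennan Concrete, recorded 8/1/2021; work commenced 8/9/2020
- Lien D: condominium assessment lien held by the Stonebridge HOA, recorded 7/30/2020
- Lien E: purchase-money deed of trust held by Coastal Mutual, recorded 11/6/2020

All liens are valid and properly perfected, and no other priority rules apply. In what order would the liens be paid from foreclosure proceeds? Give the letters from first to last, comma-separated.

Effective dates: C's effective date is 8/9/2020, when work began; E's effective date is the deed date, 11/1/2020.
Sorted by effective date: A (6/7/2020), D (7/30/2020), C (8/9/2020), E (11/1/2020), B (7/8/2021).
D is senior to B before the subordination, so the two trade places.

A, B, C, E, D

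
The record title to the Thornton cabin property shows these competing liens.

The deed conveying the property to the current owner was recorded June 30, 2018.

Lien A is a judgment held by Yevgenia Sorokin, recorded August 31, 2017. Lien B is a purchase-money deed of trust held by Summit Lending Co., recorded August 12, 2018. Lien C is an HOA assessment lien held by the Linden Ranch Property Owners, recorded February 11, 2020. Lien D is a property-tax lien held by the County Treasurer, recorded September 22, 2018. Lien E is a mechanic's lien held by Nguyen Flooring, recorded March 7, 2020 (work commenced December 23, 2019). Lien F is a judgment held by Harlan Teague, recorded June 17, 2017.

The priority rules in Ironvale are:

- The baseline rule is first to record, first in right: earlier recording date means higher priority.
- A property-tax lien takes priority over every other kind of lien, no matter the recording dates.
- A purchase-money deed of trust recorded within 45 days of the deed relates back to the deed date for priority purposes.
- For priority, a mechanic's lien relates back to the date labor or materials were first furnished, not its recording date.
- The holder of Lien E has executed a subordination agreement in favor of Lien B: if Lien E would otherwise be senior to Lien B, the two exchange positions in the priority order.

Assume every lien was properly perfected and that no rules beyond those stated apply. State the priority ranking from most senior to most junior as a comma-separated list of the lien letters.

D, F, A, B, E, C

Adjusting effective dates: B was recorded within the 45-day window, so its effective date is the deed date June 30, 2018; E's effective date is December 23, 2019, when work began.
D, as a property-tax lien, has superpriority and ranks first.
The other liens, earliest effective date first: F (June 17, 2017), A (August 31, 2017), B (June 30, 2018), E (December 23, 2019), C (February 11, 2020).
E already ranks below B; the subordination has no effect.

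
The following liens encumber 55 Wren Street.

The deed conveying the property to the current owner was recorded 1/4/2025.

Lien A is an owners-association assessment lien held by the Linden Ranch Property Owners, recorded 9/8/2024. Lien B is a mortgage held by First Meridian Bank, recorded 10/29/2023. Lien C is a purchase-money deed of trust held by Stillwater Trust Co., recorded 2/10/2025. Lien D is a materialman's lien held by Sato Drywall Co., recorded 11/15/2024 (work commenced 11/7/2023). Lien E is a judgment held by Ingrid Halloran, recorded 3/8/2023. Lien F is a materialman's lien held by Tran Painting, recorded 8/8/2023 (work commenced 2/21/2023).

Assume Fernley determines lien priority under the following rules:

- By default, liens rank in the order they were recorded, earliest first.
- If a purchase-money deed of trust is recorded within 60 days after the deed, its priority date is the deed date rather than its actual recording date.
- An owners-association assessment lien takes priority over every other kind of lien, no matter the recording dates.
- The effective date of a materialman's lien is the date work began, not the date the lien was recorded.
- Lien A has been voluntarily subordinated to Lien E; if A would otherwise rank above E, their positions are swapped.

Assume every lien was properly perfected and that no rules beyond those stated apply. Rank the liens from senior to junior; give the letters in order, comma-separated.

E, F, A, B, D, C

First, effective dates: C's effective date is the deed date, 1/4/2025; D relates back to 11/7/2023 (work commenced); F relates back to 2/21/2023 (work commenced).
A is an owners-association assessment lien and takes priority over every other lien.
Remaining liens by effective date: F (2/21/2023), E (3/8/2023), B (10/29/2023), D (11/7/2023), C (1/4/2025).
A is senior to E before the subordination, so the two trade places.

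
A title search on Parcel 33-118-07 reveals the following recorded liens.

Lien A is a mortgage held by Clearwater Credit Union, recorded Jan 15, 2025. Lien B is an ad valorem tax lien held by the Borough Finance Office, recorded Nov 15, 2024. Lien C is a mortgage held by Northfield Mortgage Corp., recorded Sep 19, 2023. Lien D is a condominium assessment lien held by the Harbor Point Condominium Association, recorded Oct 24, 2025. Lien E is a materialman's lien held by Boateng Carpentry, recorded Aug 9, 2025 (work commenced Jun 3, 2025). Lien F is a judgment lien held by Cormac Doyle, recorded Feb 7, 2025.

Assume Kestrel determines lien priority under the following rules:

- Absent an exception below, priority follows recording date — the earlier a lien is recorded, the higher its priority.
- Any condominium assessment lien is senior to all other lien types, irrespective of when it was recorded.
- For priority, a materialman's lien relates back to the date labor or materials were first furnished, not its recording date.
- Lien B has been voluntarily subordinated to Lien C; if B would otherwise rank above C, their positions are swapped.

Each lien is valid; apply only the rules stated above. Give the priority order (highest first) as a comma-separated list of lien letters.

D, C, B, A, F, E

Effective dates after the stated exceptions: E is treated as recorded Jun 3, 2025, the work-commencement date.
As a condominium assessment lien, D is senior to every other lien.
Among the remaining liens, by effective date: C (Sep 19, 2023), B (Nov 15, 2024), A (Jan 15, 2025), F (Feb 7, 2025), E (Jun 3, 2025).
Since B is not senior to C, the subordination leaves the order unchanged.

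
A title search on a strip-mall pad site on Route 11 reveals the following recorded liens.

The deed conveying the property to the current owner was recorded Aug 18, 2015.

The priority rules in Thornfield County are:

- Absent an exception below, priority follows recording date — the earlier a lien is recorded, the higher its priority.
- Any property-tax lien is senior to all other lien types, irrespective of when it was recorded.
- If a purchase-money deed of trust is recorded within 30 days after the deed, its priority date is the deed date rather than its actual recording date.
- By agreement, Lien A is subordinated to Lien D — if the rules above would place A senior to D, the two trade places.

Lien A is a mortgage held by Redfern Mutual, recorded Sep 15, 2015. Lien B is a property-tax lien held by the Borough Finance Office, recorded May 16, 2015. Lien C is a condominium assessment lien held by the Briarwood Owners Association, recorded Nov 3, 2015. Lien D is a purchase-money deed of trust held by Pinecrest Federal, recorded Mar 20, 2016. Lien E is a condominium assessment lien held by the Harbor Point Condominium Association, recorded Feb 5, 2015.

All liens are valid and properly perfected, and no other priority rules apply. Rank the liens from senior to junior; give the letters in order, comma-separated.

First, effective dates: D missed the 30-day window (215 days after the deed), so its recording date stands.
As a property-tax lien, B is senior to every other lien.
Remaining liens by effective date: E (Feb 5, 2015), A (Sep 15, 2015), C (Nov 3, 2015), D (Mar 20, 2016).
A is senior to D before the subordination, so the two trade places.

B, E, D, C, A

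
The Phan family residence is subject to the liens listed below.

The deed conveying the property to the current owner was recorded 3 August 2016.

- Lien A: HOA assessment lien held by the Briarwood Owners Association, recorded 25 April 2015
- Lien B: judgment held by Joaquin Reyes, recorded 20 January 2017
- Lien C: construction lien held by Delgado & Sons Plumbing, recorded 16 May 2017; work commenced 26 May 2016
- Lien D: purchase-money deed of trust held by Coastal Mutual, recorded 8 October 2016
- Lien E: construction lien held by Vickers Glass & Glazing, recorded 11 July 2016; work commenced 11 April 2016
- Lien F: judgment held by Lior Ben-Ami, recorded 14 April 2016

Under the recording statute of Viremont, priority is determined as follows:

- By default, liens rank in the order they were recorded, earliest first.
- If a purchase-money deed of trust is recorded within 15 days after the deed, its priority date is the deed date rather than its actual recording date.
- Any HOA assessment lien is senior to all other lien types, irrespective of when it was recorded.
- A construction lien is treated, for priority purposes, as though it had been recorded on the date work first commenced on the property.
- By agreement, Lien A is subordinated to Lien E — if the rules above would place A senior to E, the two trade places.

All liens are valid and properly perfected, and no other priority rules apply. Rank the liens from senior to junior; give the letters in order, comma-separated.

Effective dates after the stated exceptions: C relates back to 26 May 2016 (work commenced); D was recorded 66 days after the deed, outside the 15-day window, so it keeps its recording date; E relates back to 11 April 2016 (work commenced).
A is an HOA assessment lien and takes priority over every other lien.
Among the remaining liens, by effective date: E (11 April 2016), F (14 April 2016), C (26 May 2016), D (8 October 2016), B (20 January 2017).
Because A would otherwise rank above E, the subordination swaps them.

E, A, F, C, D, B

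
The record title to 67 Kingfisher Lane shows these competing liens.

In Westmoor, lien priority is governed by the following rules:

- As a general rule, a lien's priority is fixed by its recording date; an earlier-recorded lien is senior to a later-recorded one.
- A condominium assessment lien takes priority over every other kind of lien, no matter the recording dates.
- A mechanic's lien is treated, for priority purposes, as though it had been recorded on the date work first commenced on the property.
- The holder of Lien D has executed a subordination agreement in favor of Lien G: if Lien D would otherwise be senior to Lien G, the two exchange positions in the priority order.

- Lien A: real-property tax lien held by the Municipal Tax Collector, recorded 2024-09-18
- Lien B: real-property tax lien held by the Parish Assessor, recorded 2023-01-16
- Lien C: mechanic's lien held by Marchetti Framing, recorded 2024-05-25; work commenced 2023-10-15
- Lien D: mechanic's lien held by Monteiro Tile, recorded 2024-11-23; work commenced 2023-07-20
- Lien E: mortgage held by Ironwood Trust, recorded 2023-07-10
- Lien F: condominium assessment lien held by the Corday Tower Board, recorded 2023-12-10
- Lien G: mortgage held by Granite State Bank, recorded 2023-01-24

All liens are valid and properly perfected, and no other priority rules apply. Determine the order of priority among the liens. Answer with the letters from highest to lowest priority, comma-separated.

Adjusting effective dates: C is treated as recorded 2023-10-15, the work-commencement date; D's effective date is 2023-07-20, when work began.
F, as a condominium assessment lien, has superpriority and ranks first.
Among the remaining liens, by effective date: B (2023-01-16), G (2023-01-24), E (2023-07-10), D (2023-07-20), C (2023-10-15), A (2024-09-18).
Since D is not senior to G, the subordination leaves the order unchanged.

F, B, G, E, D, C, A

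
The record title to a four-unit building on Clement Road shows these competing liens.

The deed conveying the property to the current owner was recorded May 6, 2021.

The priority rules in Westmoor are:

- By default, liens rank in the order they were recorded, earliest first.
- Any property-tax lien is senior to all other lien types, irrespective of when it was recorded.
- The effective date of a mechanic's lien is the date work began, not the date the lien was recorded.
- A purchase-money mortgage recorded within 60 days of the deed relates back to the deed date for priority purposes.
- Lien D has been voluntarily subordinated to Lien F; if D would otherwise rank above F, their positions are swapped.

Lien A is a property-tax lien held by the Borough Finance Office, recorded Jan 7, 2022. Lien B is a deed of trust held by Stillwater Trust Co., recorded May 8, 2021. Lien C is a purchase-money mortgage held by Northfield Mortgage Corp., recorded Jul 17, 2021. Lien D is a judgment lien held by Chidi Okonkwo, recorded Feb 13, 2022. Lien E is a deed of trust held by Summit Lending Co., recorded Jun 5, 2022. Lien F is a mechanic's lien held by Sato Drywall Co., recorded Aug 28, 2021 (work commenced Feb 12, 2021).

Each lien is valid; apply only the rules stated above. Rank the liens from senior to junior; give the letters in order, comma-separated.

A, F, B, C, D, E

Effective dates: C missed the 60-day window (72 days after the deed), so its recording date stands; F's effective date is Feb 12, 2021, when work began.
A is a property-tax lien and takes priority over every other lien.
Ordering the rest by effective date: F (Feb 12, 2021), B (May 8, 2021), C (Jul 17, 2021), D (Feb 13, 2022), E (Jun 5, 2022).
D is already junior to F, so the subordination agreement changes nothing.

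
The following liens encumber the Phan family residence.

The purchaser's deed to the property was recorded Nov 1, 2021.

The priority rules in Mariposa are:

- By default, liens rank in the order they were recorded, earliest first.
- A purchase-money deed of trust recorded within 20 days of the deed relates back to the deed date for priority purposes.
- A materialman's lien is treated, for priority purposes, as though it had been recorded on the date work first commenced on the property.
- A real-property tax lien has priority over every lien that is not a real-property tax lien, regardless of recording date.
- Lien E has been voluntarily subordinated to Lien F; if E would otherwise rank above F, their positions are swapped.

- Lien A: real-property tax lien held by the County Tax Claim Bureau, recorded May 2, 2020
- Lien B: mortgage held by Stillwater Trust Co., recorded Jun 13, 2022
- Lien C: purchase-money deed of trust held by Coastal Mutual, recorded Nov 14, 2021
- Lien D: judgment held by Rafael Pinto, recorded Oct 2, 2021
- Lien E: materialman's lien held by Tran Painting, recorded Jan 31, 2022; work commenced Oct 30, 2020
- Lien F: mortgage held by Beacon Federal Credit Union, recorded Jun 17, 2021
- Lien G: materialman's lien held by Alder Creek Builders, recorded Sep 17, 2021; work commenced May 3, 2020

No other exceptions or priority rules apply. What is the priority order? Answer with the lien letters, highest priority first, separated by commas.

Effective dates: C was recorded within the 20-day window, so its effective date is the deed date Nov 1, 2021; E is treated as recorded Oct 30, 2020, the work-commencement date; G is treated as recorded May 3, 2020, the work-commencement date.
As a real-property tax lien, A is senior to every other lien.
The other liens, earliest effective date first: G (May 3, 2020), E (Oct 30, 2020), F (Jun 17, 2021), D (Oct 2, 2021), C (Nov 1, 2021), B (Jun 13, 2022).
E is senior to F before the subordination, so the two trade places.

A, G, F, E, D, C, B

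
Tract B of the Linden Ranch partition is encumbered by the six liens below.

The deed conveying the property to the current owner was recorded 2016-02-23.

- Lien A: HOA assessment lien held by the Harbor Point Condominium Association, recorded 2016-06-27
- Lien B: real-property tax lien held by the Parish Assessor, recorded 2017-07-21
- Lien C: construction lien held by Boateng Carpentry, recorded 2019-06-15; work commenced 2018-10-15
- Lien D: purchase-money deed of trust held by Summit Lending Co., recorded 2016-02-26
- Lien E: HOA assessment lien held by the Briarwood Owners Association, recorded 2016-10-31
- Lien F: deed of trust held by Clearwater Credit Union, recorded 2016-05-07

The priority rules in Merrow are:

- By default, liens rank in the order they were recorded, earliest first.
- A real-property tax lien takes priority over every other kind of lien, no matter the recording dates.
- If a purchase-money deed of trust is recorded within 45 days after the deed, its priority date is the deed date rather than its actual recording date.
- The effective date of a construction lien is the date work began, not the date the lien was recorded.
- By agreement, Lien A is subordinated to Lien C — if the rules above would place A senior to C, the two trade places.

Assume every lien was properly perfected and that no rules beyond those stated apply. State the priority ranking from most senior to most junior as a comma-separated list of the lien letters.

B, D, F, C, E, A

First, effective dates: C relates back to 2018-10-15 (work commenced); D was recorded within the 45-day window, so its effective date is the deed date 2016-02-23.
B, as a real-property tax lien, has superpriority and ranks first.
The other liens, earliest effective date first: D (2016-02-23), F (2016-05-07), A (2016-06-27), E (2016-10-31), C (2018-10-15).
A is senior to C before the subordination, so the two trade places.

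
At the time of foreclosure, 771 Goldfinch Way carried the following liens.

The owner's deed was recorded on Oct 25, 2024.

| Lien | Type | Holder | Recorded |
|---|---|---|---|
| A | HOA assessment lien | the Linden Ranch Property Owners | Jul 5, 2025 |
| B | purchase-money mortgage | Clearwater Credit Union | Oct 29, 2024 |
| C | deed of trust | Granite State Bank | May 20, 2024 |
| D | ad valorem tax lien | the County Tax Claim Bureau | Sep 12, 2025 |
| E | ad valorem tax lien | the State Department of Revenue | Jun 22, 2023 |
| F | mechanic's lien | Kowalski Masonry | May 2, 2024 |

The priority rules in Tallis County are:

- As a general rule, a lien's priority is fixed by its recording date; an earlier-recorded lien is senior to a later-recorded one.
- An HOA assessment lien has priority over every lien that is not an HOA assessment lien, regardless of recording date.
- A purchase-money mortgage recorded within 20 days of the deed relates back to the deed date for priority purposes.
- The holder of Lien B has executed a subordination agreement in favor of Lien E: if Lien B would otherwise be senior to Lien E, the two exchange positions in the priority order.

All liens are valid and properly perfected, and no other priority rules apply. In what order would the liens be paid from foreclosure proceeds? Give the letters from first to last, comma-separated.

A, E, F, C, B, D

First, effective dates: B's effective date is the deed date, Oct 25, 2024.
As an HOA assessment lien, A is senior to every other lien.
Remaining liens by effective date: E (Jun 22, 2023), F (May 2, 2024), C (May 20, 2024), B (Oct 25, 2024), D (Sep 12, 2025).
B already ranks below E; the subordination has no effect.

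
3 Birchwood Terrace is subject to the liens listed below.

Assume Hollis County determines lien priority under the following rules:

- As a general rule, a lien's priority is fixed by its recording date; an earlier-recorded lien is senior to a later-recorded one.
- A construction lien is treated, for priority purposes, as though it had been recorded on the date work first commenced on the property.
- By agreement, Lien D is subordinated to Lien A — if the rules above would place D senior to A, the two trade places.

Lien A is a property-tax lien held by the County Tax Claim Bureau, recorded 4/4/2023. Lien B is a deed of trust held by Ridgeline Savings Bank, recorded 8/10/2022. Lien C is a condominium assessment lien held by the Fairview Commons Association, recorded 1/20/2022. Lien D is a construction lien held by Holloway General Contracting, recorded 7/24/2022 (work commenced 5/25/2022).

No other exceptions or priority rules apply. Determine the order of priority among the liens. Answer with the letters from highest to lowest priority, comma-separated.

C, A, B, D

Effective dates: D relates back to 5/25/2022 (work commenced).
By effective date: C (1/20/2022), D (5/25/2022), B (8/10/2022), A (4/4/2023).
Because D would otherwise rank above A, the subordination swaps them.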